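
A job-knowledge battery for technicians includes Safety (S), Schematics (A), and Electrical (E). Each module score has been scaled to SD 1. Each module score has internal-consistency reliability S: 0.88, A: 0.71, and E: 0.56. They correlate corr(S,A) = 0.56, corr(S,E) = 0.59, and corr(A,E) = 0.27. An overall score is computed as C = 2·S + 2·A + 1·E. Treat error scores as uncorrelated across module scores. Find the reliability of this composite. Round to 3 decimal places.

0.877

Var(C) = 2² + 2² + 1 + 2·[4·0.56 + 2·0.59 + 2·0.27] = 9 + 7.92 = 16.92.
Under uncorrelated errors the observed covariances equal the true-score covariances, so only the own-variance terms attenuate.
True-score variance = [2²·0.88 + 2²·0.71 + 0.56] + 7.92 = 6.92 + 7.92 = 14.84.
Reliability = 14.84 / 16.92 = 0.877.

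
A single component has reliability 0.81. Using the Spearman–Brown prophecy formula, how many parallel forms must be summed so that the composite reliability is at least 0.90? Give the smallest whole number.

3

k ≥ ρ*(1−ρ₁)/(ρ₁(1−ρ*)) = 0.90·0.19 / (0.81·0.10) = 2.111.
Smallest integer k = 3.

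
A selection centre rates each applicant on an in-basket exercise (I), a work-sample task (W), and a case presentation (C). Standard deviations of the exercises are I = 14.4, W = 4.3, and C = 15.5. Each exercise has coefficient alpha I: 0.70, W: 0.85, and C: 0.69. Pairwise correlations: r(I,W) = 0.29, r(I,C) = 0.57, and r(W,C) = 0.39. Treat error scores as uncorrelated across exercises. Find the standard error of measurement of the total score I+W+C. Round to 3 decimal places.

11.809

Var(total) = 466.1 + 342.349 = 808.449.
True-score variance = 326.641 + 342.349 = 668.99, so reliability = 0.8275.
Error variance = 808.449 − 668.99 = 139.459; SEM = √139.459 = 11.809.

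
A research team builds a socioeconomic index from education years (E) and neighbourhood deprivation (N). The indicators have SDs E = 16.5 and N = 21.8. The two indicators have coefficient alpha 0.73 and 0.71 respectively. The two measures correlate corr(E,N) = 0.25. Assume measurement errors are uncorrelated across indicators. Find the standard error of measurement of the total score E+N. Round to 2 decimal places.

14.54

Var(total) = 747.49 + 179.85 = 927.34.
True-score variance = 536.163 + 179.85 = 716.013, so reliability = 0.7721.
Error variance = 927.34 − 716.013 = 211.327; SEM = √211.327 = 14.54.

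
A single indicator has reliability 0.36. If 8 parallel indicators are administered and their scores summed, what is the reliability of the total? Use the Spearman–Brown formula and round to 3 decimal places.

0.818

ρ_k = kρ / (1 + (k−1)ρ) = 8·0.36 / (1 + 7·0.36) = 2.880 / 3.520 = 0.818.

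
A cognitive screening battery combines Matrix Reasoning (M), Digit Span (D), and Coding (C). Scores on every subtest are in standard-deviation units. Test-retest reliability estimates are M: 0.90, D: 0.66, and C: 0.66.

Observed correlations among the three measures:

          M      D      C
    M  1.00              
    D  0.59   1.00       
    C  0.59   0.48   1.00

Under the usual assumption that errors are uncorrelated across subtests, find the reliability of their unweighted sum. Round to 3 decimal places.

Var(M+D+C) = 3 + 2·[0.59 + 0.59 + 0.48] = 3 + 3.32 = 6.32.
With uncorrelated errors the cross-covariances are all true-score covariance, so they carry over unchanged; only the diagonal terms shrink to ρᵢσᵢ².
True-score variance = [0.90 + 0.66 + 0.66] + 3.32 = 2.22 + 3.32 = 5.54.
Reliability = 5.54 / 6.32 = 0.877.

0.877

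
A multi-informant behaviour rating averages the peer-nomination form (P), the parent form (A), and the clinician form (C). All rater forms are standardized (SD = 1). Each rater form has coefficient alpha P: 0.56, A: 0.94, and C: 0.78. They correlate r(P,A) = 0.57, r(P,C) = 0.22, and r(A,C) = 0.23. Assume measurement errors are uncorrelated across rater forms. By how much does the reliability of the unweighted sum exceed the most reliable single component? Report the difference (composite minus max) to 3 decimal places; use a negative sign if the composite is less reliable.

Var(sum) = 3 + 2.04 = 5.04; true-score variance = 2.28 + 2.04 = 4.32; composite reliability = 0.8571.
Max component reliability = 0.9400.
Difference = 0.8571 − 0.9400 = -0.083.

-0.083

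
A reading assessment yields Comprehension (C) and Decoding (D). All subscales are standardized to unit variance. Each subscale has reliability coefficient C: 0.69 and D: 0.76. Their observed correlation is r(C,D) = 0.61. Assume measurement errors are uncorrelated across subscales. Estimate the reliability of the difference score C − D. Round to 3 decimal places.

Var(C−D) = 1 + 1 − 2·0.61 = 2 − 1.22 = 0.78.
Under uncorrelated errors the observed covariances equal the true-score covariances, so only the own-variance terms attenuate.
True-score variance = [0.69 + 0.76] − 1.22 = 1.45 − 1.22 = 0.23.
Reliability = 0.23 / 0.78 = 0.295.

0.295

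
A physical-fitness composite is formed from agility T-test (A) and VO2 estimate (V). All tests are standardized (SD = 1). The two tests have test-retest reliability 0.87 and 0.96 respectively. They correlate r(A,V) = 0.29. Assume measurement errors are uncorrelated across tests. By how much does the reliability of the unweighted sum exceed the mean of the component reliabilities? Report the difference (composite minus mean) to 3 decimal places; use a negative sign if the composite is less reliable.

0.019

Var(sum) = 2 + 0.58 = 2.58; true-score variance = 1.83 + 0.58 = 2.41; composite reliability = 0.9341.
Mean component reliability = 0.9150.
Difference = 0.9341 − 0.9150 = 0.019.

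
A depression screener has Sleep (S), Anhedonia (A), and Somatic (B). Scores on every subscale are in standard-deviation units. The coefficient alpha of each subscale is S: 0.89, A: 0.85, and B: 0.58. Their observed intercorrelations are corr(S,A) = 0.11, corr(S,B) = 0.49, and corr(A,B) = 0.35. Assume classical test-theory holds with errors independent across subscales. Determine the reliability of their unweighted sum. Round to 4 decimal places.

0.8612

Var(S+A+B) = 3 + 2·[0.11 + 0.49 + 0.35] = 3 + 1.9 = 4.9.
Under uncorrelated errors the observed covariances equal the true-score covariances, so only the own-variance terms attenuate.
True-score variance = [0.89 + 0.85 + 0.58] + 1.9 = 2.32 + 1.9 = 4.22.
Reliability = 4.22 / 4.9 = 0.8612.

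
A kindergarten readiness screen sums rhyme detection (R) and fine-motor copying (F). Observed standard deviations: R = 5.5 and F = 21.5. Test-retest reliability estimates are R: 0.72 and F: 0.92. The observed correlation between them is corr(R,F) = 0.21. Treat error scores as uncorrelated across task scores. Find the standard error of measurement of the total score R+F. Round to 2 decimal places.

Var(total) = 492.5 + 49.665 = 542.165.
True-score variance = 447.05 + 49.665 = 496.715, so reliability = 0.9162.
Error variance = 542.165 − 496.715 = 45.45; SEM = √45.45 = 6.74.

6.74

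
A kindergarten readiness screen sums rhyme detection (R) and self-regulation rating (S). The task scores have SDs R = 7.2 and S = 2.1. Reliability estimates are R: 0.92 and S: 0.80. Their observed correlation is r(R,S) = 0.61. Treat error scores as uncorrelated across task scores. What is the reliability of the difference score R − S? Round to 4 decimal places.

Var(R−S) = 7.2² + 2.1² − 2·7.2·2.1·0.61 = 56.25 − 18.4464 = 37.8036.
Because errors are independent across components, Cov(Tᵢ,Tⱼ) = Cov(Xᵢ,Xⱼ); the off-diagonal part of the true-score variance is the same as above.
True-score variance = [7.2²·0.92 + 2.1²·0.80] − 18.4464 = 51.2208 − 18.4464 = 32.7744.
Reliability = 32.7744 / 37.8036 = 0.8670.

0.8670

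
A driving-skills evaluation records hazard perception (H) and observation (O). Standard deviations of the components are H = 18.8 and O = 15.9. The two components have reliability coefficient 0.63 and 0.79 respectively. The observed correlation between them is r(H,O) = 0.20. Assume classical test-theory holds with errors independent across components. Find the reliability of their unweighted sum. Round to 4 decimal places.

Var(H+O) = 18.8² + 15.9² + 2·[18.8·15.9·0.20] = 606.25 + 119.568 = 725.818.
Because errors are independent across components, Cov(Tᵢ,Tⱼ) = Cov(Xᵢ,Xⱼ); the off-diagonal part of the true-score variance is the same as above.
True-score variance = [18.8²·0.63 + 15.9²·0.79] + 119.568 = 422.387 + 119.568 = 541.955.
Reliability = 541.955 / 725.818 = 0.7467.

0.7467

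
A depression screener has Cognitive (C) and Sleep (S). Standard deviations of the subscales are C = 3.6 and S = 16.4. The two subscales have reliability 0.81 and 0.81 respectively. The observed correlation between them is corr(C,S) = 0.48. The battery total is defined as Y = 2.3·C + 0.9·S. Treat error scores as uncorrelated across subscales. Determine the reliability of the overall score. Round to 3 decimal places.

Var(Y) = 2.3²·3.6² + 0.9²·16.4² + 2·[2.07·3.6·16.4·0.48] = 286.416 + 117.324 = 403.74.
Because errors are independent across components, Cov(Tᵢ,Tⱼ) = Cov(Xᵢ,Xⱼ); the off-diagonal part of the true-score variance is the same as above.
True-score variance = [2.3²·3.6²·0.81 + 0.9²·16.4²·0.81] + 117.324 = 231.997 + 117.324 = 349.321.
Reliability = 349.321 / 403.74 = 0.865.

0.865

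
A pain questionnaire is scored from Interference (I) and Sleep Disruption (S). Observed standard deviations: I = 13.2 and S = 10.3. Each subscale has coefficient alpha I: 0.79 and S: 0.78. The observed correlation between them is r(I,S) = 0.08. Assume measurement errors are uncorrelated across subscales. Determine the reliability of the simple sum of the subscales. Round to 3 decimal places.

Var(I+S) = 13.2² + 10.3² + 2·[13.2·10.3·0.08] = 280.33 + 21.7536 = 302.084.
Because errors are independent across components, Cov(Tᵢ,Tⱼ) = Cov(Xᵢ,Xⱼ); the off-diagonal part of the true-score variance is the same as above.
True-score variance = [13.2²·0.79 + 10.3²·0.78] + 21.7536 = 220.4 + 21.7536 = 242.153.
Reliability = 242.153 / 302.084 = 0.802.

0.802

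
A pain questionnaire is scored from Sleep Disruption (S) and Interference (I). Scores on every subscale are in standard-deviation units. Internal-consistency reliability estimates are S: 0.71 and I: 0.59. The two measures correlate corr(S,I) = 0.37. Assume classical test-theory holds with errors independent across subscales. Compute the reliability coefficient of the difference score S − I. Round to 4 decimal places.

0.4444

Var(S−I) = 1 + 1 − 2·0.37 = 2 − 0.74 = 1.26.
With uncorrelated errors the cross-covariances are all true-score covariance, so they carry over unchanged; only the diagonal terms shrink to ρᵢσᵢ².
True-score variance = [0.71 + 0.59] − 0.74 = 1.3 − 0.74 = 0.56.
Reliability = 0.56 / 1.26 = 0.4444.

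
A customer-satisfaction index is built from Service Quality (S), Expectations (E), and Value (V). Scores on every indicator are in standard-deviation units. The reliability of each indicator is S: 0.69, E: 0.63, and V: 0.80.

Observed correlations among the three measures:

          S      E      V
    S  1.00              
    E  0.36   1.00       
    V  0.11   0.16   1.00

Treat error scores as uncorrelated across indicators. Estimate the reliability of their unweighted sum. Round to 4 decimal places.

Var(S+E+V) = 3 + 2·[0.36 + 0.11 + 0.16] = 3 + 1.26 = 4.26.
Under uncorrelated errors the observed covariances equal the true-score covariances, so only the own-variance terms attenuate.
True-score variance = [0.69 + 0.63 + 0.80] + 1.26 = 2.12 + 1.26 = 3.38.
Reliability = 3.38 / 4.26 = 0.7934.

0.7934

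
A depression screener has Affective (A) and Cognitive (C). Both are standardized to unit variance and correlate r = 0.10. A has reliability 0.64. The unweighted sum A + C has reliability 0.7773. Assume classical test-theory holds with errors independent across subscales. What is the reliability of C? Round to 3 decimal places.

0.870

Var(A+C) = 2 + 2·0.10 = 2.200.
True-score variance = ρ_A + ρ_C + 2·0.10, so 0.7773 = (0.64 + ρ_C + 0.20) / 2.200.
ρ_C = 0.7773·2.200 − 0.64 − 0.20 = 0.870.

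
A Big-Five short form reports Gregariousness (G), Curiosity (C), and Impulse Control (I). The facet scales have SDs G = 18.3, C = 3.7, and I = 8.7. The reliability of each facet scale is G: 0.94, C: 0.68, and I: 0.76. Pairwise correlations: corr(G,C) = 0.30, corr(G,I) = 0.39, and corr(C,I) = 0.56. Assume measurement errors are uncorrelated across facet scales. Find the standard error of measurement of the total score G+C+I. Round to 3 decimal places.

Var(total) = 424.27 + 200.863 = 625.133.
True-score variance = 381.63 + 200.863 = 582.493, so reliability = 0.9318.
Error variance = 625.133 − 582.493 = 42.6398; SEM = √42.6398 = 6.530.

6.530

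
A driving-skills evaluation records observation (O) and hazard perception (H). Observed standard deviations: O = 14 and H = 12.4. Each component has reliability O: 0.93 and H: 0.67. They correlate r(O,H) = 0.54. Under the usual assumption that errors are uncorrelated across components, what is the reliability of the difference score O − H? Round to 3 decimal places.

Var(O−H) = 14² + 12.4² − 2·14·12.4·0.54 = 349.76 − 187.488 = 162.272.
With uncorrelated errors the cross-covariances are all true-score covariance, so they carry over unchanged; only the diagonal terms shrink to ρᵢσᵢ².
True-score variance = [14²·0.93 + 12.4²·0.67] − 187.488 = 285.299 − 187.488 = 97.8112.
Reliability = 97.8112 / 162.272 = 0.603.

0.603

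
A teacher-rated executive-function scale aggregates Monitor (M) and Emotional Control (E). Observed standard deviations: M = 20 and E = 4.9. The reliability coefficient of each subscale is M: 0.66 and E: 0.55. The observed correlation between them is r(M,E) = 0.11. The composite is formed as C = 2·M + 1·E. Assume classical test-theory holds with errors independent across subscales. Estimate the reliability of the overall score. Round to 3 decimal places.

0.667

Var(C) = 2²·20² + 4.9² + 2·[2·20·4.9·0.11] = 1624.01 + 43.12 = 1667.13.
Because errors are independent across components, Cov(Tᵢ,Tⱼ) = Cov(Xᵢ,Xⱼ); the off-diagonal part of the true-score variance is the same as above.
True-score variance = [2²·20²·0.66 + 4.9²·0.55] + 43.12 = 1069.21 + 43.12 = 1112.33.
Reliability = 1112.33 / 1667.13 = 0.667.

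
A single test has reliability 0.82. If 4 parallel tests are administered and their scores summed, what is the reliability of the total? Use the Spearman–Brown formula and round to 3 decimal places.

0.948

ρ_k = kρ / (1 + (k−1)ρ) = 4·0.82 / (1 + 3·0.82) = 3.280 / 3.460 = 0.948.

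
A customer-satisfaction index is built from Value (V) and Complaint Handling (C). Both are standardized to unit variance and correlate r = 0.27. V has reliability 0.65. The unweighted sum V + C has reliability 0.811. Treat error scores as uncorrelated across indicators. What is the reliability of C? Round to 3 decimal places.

Var(V+C) = 2 + 2·0.27 = 2.540.
True-score variance = ρ_V + ρ_C + 2·0.27, so 0.811 = (0.65 + ρ_C + 0.54) / 2.540.
ρ_C = 0.811·2.540 − 0.65 − 0.54 = 0.870.

0.870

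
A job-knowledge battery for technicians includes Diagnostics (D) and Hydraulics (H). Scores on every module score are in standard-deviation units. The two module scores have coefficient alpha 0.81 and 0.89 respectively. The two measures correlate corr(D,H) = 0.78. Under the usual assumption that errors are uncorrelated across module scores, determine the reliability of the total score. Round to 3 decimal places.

0.916

Var(D+H) = 2 + 2·[0.78] = 2 + 1.56 = 3.56.
Under uncorrelated errors the observed covariances equal the true-score covariances, so only the own-variance terms attenuate.
True-score variance = [0.81 + 0.89] + 1.56 = 1.7 + 1.56 = 3.26.
Reliability = 3.26 / 3.56 = 0.916.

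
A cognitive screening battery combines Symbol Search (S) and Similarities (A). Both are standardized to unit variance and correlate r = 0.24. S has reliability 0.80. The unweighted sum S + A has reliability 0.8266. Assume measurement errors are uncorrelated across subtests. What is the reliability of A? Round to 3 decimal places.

Var(S+A) = 2 + 2·0.24 = 2.480.
True-score variance = ρ_S + ρ_A + 2·0.24, so 0.8266 = (0.80 + ρ_A + 0.48) / 2.480.
ρ_A = 0.8266·2.480 − 0.80 − 0.48 = 0.770.

0.770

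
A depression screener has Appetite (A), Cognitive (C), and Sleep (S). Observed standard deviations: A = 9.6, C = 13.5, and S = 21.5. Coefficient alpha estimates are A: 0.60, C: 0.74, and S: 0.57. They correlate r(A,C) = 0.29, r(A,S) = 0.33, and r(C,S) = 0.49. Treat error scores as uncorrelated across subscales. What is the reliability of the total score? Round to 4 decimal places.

Var(A+C+S) = 9.6² + 13.5² + 21.5² + 2·[9.6·13.5·0.29 + 9.6·21.5·0.33 + 13.5·21.5·0.49] = 736.66 + 495.837 = 1232.5.
With uncorrelated errors the cross-covariances are all true-score covariance, so they carry over unchanged; only the diagonal terms shrink to ρᵢσᵢ².
True-score variance = [9.6²·0.60 + 13.5²·0.74 + 21.5²·0.57] + 495.837 = 453.643 + 495.837 = 949.48.
Reliability = 949.48 / 1232.5 = 0.7704.

0.7704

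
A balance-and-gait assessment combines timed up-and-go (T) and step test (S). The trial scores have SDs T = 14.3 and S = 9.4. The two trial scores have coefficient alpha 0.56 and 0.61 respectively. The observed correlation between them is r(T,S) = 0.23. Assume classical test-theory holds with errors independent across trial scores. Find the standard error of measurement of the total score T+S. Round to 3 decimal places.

11.155

Var(total) = 292.85 + 61.8332 = 354.683.
True-score variance = 168.414 + 61.8332 = 230.247, so reliability = 0.6492.
Error variance = 354.683 − 230.247 = 124.436; SEM = √124.436 = 11.155.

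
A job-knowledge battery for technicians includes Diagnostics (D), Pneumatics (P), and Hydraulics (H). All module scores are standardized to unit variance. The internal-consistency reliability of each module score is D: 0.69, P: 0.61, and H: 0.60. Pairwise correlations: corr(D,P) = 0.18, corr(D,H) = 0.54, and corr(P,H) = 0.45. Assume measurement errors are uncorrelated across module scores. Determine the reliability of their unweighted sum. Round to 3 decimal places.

0.794

Var(D+P+H) = 3 + 2·[0.18 + 0.54 + 0.45] = 3 + 2.34 = 5.34.
Under uncorrelated errors the observed covariances equal the true-score covariances, so only the own-variance terms attenuate.
True-score variance = [0.69 + 0.61 + 0.60] + 2.34 = 1.9 + 2.34 = 4.24.
Reliability = 4.24 / 5.34 = 0.794.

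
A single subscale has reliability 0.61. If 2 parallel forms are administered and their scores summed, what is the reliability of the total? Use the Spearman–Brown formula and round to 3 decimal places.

0.758

ρ_k = kρ / (1 + (k−1)ρ) = 2·0.61 / (1 + 1·0.61) = 1.220 / 1.610 = 0.758.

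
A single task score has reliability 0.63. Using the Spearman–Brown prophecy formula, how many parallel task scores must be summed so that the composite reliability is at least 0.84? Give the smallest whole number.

k ≥ ρ*(1−ρ₁)/(ρ₁(1−ρ*)) = 0.84·0.37 / (0.63·0.16) = 3.083.
Smallest integer k = 4.

4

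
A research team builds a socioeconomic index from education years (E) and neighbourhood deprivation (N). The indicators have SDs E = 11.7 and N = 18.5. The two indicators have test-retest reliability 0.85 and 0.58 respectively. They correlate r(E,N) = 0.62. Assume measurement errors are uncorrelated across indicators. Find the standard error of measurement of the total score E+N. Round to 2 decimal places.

12.82

Var(total) = 479.14 + 268.398 = 747.538.
True-score variance = 314.861 + 268.398 = 583.259, so reliability = 0.7802.
Error variance = 747.538 − 583.259 = 164.279; SEM = √164.279 = 12.82.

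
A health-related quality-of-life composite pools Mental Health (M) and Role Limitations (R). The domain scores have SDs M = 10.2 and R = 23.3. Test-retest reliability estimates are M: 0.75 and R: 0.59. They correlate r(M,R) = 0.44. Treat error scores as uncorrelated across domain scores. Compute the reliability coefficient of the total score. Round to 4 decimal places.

Var(M+R) = 10.2² + 23.3² + 2·[10.2·23.3·0.44] = 646.93 + 209.141 = 856.071.
With uncorrelated errors the cross-covariances are all true-score covariance, so they carry over unchanged; only the diagonal terms shrink to ρᵢσᵢ².
True-score variance = [10.2²·0.75 + 23.3²·0.59] + 209.141 = 398.335 + 209.141 = 607.476.
Reliability = 607.476 / 856.071 = 0.7096.

0.7096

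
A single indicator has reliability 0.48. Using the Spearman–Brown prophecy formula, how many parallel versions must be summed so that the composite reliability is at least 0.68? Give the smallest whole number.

3

k ≥ ρ*(1−ρ₁)/(ρ₁(1−ρ*)) = 0.68·0.52 / (0.48·0.32) = 2.302.
Smallest integer k = 3.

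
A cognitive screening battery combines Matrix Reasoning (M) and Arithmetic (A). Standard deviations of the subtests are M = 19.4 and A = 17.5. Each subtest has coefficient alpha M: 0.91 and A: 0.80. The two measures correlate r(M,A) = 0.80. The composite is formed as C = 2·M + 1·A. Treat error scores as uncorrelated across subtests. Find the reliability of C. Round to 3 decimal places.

Var(C) = 2²·19.4² + 17.5² + 2·[2·19.4·17.5·0.80] = 1811.69 + 1086.4 = 2898.09.
Under uncorrelated errors the observed covariances equal the true-score covariances, so only the own-variance terms attenuate.
True-score variance = [2²·19.4²·0.91 + 17.5²·0.80] + 1086.4 = 1614.95 + 1086.4 = 2701.35.
Reliability = 2701.35 / 2898.09 = 0.932.

0.932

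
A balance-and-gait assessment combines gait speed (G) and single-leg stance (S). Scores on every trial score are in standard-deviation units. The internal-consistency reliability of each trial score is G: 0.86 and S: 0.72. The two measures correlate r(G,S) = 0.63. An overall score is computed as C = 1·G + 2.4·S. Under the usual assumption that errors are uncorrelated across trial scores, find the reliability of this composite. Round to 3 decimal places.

Var(C) = 1 + 2.4² + 2·[2.4·0.63] = 6.76 + 3.024 = 9.784.
With uncorrelated errors the cross-covariances are all true-score covariance, so they carry over unchanged; only the diagonal terms shrink to ρᵢσᵢ².
True-score variance = [0.86 + 2.4²·0.72] + 3.024 = 5.0072 + 3.024 = 8.0312.
Reliability = 8.0312 / 9.784 = 0.821.

0.821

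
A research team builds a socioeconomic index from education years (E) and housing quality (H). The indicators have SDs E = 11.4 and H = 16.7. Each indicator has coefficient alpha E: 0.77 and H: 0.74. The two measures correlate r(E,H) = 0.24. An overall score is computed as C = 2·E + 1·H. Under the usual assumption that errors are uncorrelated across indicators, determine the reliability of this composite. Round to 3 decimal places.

0.804

Var(C) = 2²·11.4² + 16.7² + 2·[2·11.4·16.7·0.24] = 798.73 + 182.765 = 981.495.
Because errors are independent across components, Cov(Tᵢ,Tⱼ) = Cov(Xᵢ,Xⱼ); the off-diagonal part of the true-score variance is the same as above.
True-score variance = [2²·11.4²·0.77 + 16.7²·0.74] + 182.765 = 606.655 + 182.765 = 789.42.
Reliability = 789.42 / 981.495 = 0.804.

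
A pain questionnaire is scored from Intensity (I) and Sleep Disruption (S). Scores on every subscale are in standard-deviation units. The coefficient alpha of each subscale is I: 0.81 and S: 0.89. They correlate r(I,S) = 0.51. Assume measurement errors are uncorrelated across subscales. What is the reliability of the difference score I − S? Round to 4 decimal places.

0.6939

Var(I−S) = 1 + 1 − 2·0.51 = 2 − 1.02 = 0.98.
Because errors are independent across components, Cov(Tᵢ,Tⱼ) = Cov(Xᵢ,Xⱼ); the off-diagonal part of the true-score variance is the same as above.
True-score variance = [0.81 + 0.89] − 1.02 = 1.7 − 1.02 = 0.68.
Reliability = 0.68 / 0.98 = 0.6939.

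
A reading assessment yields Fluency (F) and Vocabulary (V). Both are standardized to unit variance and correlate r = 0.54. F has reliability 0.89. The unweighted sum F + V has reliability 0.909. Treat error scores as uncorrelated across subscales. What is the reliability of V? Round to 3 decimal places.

0.830

Var(F+V) = 2 + 2·0.54 = 3.080.
True-score variance = ρ_F + ρ_V + 2·0.54, so 0.909 = (0.89 + ρ_V + 1.08) / 3.080.
ρ_V = 0.909·3.080 − 0.89 − 1.08 = 0.830.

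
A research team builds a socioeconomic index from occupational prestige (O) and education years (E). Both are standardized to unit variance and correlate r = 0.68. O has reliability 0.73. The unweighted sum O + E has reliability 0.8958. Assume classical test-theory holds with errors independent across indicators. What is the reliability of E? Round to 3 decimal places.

0.920

Var(O+E) = 2 + 2·0.68 = 3.360.
True-score variance = ρ_O + ρ_E + 2·0.68, so 0.8958 = (0.73 + ρ_E + 1.36) / 3.360.
ρ_E = 0.8958·3.360 − 0.73 − 1.36 = 0.920.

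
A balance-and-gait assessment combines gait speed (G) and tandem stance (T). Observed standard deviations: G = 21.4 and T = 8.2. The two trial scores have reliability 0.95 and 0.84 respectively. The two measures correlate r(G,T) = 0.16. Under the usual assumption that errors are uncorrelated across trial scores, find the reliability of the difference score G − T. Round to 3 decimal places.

Var(G−T) = 21.4² + 8.2² − 2·21.4·8.2·0.16 = 525.2 − 56.1536 = 469.046.
With uncorrelated errors the cross-covariances are all true-score covariance, so they carry over unchanged; only the diagonal terms shrink to ρᵢσᵢ².
True-score variance = [21.4²·0.95 + 8.2²·0.84] − 56.1536 = 491.544 − 56.1536 = 435.39.
Reliability = 435.39 / 469.046 = 0.928.

0.928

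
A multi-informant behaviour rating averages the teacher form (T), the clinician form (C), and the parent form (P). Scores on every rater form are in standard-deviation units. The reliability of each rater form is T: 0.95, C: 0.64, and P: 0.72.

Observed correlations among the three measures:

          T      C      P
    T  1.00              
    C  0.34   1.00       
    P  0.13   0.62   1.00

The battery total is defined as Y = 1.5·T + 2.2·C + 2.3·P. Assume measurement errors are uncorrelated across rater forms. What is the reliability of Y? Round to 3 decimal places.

0.847

Var(Y) = 1.5² + 2.2² + 2.3² + 2·[3.3·0.34 + 3.45·0.13 + 5.06·0.62] = 12.38 + 9.4154 = 21.7954.
Because errors are independent across components, Cov(Tᵢ,Tⱼ) = Cov(Xᵢ,Xⱼ); the off-diagonal part of the true-score variance is the same as above.
True-score variance = [1.5²·0.95 + 2.2²·0.64 + 2.3²·0.72] + 9.4154 = 9.0439 + 9.4154 = 18.4593.
Reliability = 18.4593 / 21.7954 = 0.847.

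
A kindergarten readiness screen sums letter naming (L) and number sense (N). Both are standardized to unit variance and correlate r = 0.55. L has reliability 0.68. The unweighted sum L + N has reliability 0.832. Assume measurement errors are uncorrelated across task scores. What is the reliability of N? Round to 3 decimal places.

0.799

Var(L+N) = 2 + 2·0.55 = 3.100.
True-score variance = ρ_L + ρ_N + 2·0.55, so 0.832 = (0.68 + ρ_N + 1.10) / 3.100.
ρ_N = 0.832·3.100 − 0.68 − 1.10 = 0.799.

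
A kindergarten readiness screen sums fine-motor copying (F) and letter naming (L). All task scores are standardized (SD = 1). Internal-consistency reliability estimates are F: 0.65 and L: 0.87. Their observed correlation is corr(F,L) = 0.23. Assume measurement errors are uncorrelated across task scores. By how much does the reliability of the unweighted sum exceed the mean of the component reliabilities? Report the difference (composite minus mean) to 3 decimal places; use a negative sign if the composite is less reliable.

Var(sum) = 2 + 0.46 = 2.46; true-score variance = 1.52 + 0.46 = 1.98; composite reliability = 0.8049.
Mean component reliability = 0.7600.
Difference = 0.8049 − 0.7600 = 0.045.

0.045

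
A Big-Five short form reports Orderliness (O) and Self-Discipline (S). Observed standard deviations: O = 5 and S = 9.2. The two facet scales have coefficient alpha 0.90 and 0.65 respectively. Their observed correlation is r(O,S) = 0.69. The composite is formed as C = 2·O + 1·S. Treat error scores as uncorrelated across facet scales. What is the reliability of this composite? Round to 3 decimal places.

0.873

Var(C) = 2²·5² + 9.2² + 2·[2·5·9.2·0.69] = 184.64 + 126.96 = 311.6.
With uncorrelated errors the cross-covariances are all true-score covariance, so they carry over unchanged; only the diagonal terms shrink to ρᵢσᵢ².
True-score variance = [2²·5²·0.90 + 9.2²·0.65] + 126.96 = 145.016 + 126.96 = 271.976.
Reliability = 271.976 / 311.6 = 0.873.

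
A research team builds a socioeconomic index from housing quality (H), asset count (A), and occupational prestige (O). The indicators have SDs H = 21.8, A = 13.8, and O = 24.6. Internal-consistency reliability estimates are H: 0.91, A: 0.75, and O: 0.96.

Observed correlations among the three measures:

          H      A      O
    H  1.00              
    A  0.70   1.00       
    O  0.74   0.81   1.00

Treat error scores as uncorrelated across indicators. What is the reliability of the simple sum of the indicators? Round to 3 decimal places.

Var(H+A+O) = 21.8² + 13.8² + 24.6² + 2·[21.8·13.8·0.70 + 21.8·24.6·0.74 + 13.8·24.6·0.81] = 1270.84 + 1764.83 = 3035.67.
With uncorrelated errors the cross-covariances are all true-score covariance, so they carry over unchanged; only the diagonal terms shrink to ρᵢσᵢ².
True-score variance = [21.8²·0.91 + 13.8²·0.75 + 24.6²·0.96] + 1764.83 = 1156.25 + 1764.83 = 2921.08.
Reliability = 2921.08 / 3035.67 = 0.962.

0.962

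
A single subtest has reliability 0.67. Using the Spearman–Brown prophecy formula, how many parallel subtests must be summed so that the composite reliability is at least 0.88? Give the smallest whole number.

k ≥ ρ*(1−ρ₁)/(ρ₁(1−ρ*)) = 0.88·0.33 / (0.67·0.12) = 3.612.
Smallest integer k = 4.

4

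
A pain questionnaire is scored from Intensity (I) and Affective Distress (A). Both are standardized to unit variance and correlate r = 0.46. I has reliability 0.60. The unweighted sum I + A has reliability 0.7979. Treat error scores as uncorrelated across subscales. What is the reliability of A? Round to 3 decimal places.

Var(I+A) = 2 + 2·0.46 = 2.920.
True-score variance = ρ_I + ρ_A + 2·0.46, so 0.7979 = (0.60 + ρ_A + 0.92) / 2.920.
ρ_A = 0.7979·2.920 − 0.60 − 0.92 = 0.810.

0.810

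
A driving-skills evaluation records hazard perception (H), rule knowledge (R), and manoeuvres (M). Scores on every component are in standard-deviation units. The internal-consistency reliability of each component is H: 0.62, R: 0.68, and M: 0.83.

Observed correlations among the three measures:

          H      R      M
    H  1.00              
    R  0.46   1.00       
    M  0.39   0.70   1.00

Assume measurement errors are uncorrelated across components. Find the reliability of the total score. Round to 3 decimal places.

0.857

Var(H+R+M) = 3 + 2·[0.46 + 0.39 + 0.70] = 3 + 3.1 = 6.1.
Under uncorrelated errors the observed covariances equal the true-score covariances, so only the own-variance terms attenuate.
True-score variance = [0.62 + 0.68 + 0.83] + 3.1 = 2.13 + 3.1 = 5.23.
Reliability = 5.23 / 6.1 = 0.857.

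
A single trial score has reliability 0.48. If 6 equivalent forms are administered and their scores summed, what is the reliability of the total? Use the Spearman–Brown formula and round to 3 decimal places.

ρ_k = kρ / (1 + (k−1)ρ) = 6·0.48 / (1 + 5·0.48) = 2.880 / 3.400 = 0.847.

0.847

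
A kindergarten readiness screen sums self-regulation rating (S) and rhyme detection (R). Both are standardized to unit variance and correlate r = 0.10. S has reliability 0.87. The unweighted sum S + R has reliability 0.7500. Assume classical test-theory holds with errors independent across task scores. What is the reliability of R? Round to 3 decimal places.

Var(S+R) = 2 + 2·0.10 = 2.200.
True-score variance = ρ_S + ρ_R + 2·0.10, so 0.7500 = (0.87 + ρ_R + 0.20) / 2.200.
ρ_R = 0.7500·2.200 − 0.87 − 0.20 = 0.580.

0.580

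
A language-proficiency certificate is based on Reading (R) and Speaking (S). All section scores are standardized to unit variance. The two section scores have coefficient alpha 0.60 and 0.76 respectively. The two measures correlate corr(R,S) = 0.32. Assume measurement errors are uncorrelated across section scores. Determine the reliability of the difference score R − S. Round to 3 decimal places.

Var(R−S) = 1 + 1 − 2·0.32 = 2 − 0.64 = 1.36.
Because errors are independent across components, Cov(Tᵢ,Tⱼ) = Cov(Xᵢ,Xⱼ); the off-diagonal part of the true-score variance is the same as above.
True-score variance = [0.60 + 0.76] − 0.64 = 1.36 − 0.64 = 0.72.
Reliability = 0.72 / 1.36 = 0.529.

0.529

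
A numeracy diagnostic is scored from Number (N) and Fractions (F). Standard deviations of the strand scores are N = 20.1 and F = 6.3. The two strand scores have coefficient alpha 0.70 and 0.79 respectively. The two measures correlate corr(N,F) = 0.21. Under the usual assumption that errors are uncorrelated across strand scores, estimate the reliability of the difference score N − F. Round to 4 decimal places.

0.6683

Var(N−F) = 20.1² + 6.3² − 2·20.1·6.3·0.21 = 443.7 − 53.1846 = 390.515.
Under uncorrelated errors the observed covariances equal the true-score covariances, so only the own-variance terms attenuate.
True-score variance = [20.1²·0.70 + 6.3²·0.79] − 53.1846 = 314.162 − 53.1846 = 260.978.
Reliability = 260.978 / 390.515 = 0.6683.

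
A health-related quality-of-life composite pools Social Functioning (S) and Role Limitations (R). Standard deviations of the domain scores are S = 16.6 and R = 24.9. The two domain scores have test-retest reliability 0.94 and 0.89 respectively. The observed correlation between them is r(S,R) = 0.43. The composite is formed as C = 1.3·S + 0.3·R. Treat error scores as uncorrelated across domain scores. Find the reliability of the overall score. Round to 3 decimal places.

0.948

Var(C) = 1.3²·16.6² + 0.3²·24.9² + 2·[0.39·16.6·24.9·0.43] = 521.497 + 138.634 = 660.132.
Under uncorrelated errors the observed covariances equal the true-score covariances, so only the own-variance terms attenuate.
True-score variance = [1.3²·16.6²·0.94 + 0.3²·24.9²·0.89] + 138.634 = 487.417 + 138.634 = 626.052.
Reliability = 626.052 / 660.132 = 0.948.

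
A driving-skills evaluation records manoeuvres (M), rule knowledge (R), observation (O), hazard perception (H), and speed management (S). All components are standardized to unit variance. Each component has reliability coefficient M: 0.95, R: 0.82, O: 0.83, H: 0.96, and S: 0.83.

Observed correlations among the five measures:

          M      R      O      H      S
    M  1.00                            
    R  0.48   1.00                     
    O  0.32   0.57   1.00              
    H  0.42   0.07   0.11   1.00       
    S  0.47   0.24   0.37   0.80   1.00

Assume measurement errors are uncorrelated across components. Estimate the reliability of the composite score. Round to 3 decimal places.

0.952

Var(M+R+O+H+S) = 5 + 2·[0.48 + 0.32 + 0.42 + 0.47 + 0.57 + 0.07 + 0.24 + 0.11 + 0.37 + 0.80] = 5 + 7.7 = 12.7.
Because errors are independent across components, Cov(Tᵢ,Tⱼ) = Cov(Xᵢ,Xⱼ); the off-diagonal part of the true-score variance is the same as above.
True-score variance = [0.95 + 0.82 + 0.83 + 0.96 + 0.83] + 7.7 = 4.39 + 7.7 = 12.09.
Reliability = 12.09 / 12.7 = 0.952.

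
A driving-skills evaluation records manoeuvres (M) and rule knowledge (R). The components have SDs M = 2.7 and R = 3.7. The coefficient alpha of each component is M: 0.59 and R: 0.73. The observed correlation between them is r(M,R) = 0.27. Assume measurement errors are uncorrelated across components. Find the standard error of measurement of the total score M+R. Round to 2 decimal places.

2.59

Var(total) = 20.98 + 5.3946 = 26.3746.
True-score variance = 14.2948 + 5.3946 = 19.6894, so reliability = 0.7465.
Error variance = 26.3746 − 19.6894 = 6.6852; SEM = √6.6852 = 2.59.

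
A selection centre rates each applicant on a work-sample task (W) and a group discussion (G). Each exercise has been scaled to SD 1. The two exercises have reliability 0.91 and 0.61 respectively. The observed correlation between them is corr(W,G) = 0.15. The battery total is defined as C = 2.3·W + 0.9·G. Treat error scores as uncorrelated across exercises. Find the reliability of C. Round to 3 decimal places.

Var(C) = 2.3² + 0.9² + 2·[2.07·0.15] = 6.1 + 0.621 = 6.721.
Under uncorrelated errors the observed covariances equal the true-score covariances, so only the own-variance terms attenuate.
True-score variance = [2.3²·0.91 + 0.9²·0.61] + 0.621 = 5.308 + 0.621 = 5.929.
Reliability = 5.929 / 6.721 = 0.882.

0.882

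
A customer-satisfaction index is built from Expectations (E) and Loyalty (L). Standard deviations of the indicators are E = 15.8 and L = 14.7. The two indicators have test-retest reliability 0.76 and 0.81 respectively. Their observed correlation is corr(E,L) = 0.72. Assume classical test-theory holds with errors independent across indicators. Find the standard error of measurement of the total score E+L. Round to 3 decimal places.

Var(total) = 465.73 + 334.454 = 800.184.
True-score variance = 364.759 + 334.454 = 699.214, so reliability = 0.8738.
Error variance = 800.184 − 699.214 = 100.971; SEM = √100.971 = 10.048.

10.048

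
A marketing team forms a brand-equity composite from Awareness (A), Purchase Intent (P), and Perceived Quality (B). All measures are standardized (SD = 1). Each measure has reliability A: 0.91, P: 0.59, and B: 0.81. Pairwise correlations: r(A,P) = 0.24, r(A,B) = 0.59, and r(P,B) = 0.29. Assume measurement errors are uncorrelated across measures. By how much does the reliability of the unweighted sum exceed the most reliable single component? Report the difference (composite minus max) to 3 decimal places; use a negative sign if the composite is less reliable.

Var(sum) = 3 + 2.24 = 5.24; true-score variance = 2.31 + 2.24 = 4.55; composite reliability = 0.8683.
Max component reliability = 0.9100.
Difference = 0.8683 − 0.9100 = -0.042.

-0.042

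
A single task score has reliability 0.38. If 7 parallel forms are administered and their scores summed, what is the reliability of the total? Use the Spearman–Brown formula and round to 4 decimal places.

0.8110

ρ_k = kρ / (1 + (k−1)ρ) = 7·0.38 / (1 + 6·0.38) = 2.660 / 3.280 = 0.8110.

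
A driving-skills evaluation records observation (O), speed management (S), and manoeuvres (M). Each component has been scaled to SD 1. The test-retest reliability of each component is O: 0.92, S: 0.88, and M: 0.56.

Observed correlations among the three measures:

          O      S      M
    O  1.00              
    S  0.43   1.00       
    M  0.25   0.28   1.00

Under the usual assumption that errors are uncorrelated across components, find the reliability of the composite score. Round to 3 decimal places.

Var(O+S+M) = 3 + 2·[0.43 + 0.25 + 0.28] = 3 + 1.92 = 4.92.
With uncorrelated errors the cross-covariances are all true-score covariance, so they carry over unchanged; only the diagonal terms shrink to ρᵢσᵢ².
True-score variance = [0.92 + 0.88 + 0.56] + 1.92 = 2.36 + 1.92 = 4.28.
Reliability = 4.28 / 4.92 = 0.870.

0.870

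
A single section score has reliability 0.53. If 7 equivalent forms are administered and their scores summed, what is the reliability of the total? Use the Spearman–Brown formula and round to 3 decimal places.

0.888

ρ_k = kρ / (1 + (k−1)ρ) = 7·0.53 / (1 + 6·0.53) = 3.710 / 4.180 = 0.888.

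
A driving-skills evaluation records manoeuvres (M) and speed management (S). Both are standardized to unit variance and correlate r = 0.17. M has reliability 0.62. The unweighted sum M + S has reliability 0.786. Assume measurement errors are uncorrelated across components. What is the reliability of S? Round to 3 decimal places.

Var(M+S) = 2 + 2·0.17 = 2.340.
True-score variance = ρ_M + ρ_S + 2·0.17, so 0.786 = (0.62 + ρ_S + 0.34) / 2.340.
ρ_S = 0.786·2.340 − 0.62 − 0.34 = 0.879.

0.879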